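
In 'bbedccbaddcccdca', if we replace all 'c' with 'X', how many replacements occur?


re.sub('c', 'X', text) replaces every occurrence of 'c' with 'X'.
Text: 'bbedccbaddcccdca'
Scanning for 'c':
  pos 4: 'c' -> replacement #1
  pos 5: 'c' -> replacement #2
  pos 10: 'c' -> replacement #3
  pos 11: 'c' -> replacement #4
  pos 12: 'c' -> replacement #5
  pos 14: 'c' -> replacement #6
Total replacements: 6

6


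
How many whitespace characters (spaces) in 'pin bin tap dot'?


\s matches whitespace characters (spaces, tabs, etc.).
Text: 'pin bin tap dot'
This text has 4 words separated by spaces.
Number of spaces = number of words - 1 = 4 - 1 = 3

3


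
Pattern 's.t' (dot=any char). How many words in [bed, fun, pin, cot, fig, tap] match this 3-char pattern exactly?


Pattern 's.t' means: starts with 's', any single char, ends with 't'.
Checking each word (must be exactly 3 chars):
  'bed' (len=3): no
  'fun' (len=3): no
  'pin' (len=3): no
  'cot' (len=3): no
  'fig' (len=3): no
  'tap' (len=3): no
Matching words: []
Total: 0

0


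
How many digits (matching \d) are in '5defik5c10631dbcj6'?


\d matches any digit 0-9.
Scanning '5defik5c10631dbcj6':
  pos 0: '5' -> DIGIT
  pos 6: '5' -> DIGIT
  pos 8: '1' -> DIGIT
  pos 9: '0' -> DIGIT
  pos 10: '6' -> DIGIT
  pos 11: '3' -> DIGIT
  pos 12: '1' -> DIGIT
  pos 17: '6' -> DIGIT
Digits found: ['5', '5', '1', '0', '6', '3', '1', '6']
Total: 8

8


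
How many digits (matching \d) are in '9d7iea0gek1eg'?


\d matches any digit 0-9.
Scanning '9d7iea0gek1eg':
  pos 0: '9' -> DIGIT
  pos 2: '7' -> DIGIT
  pos 6: '0' -> DIGIT
  pos 10: '1' -> DIGIT
Digits found: ['9', '7', '0', '1']
Total: 4

4


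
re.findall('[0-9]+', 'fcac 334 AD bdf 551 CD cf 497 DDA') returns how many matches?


Pattern '[0-9]+' finds one or more digits.
Text: 'fcac 334 AD bdf 551 CD cf 497 DDA'
Scanning for matches:
  Match 1: '334'
  Match 2: '551'
  Match 3: '497'
Total matches: 3

3


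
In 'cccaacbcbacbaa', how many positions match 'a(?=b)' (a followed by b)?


Lookahead 'a(?=b)' matches 'a' only when followed by 'b'.
String: 'cccaacbcbacbaa'
Checking each position where char is 'a':
  pos 3: 'a' -> no (next='a')
  pos 4: 'a' -> no (next='c')
  pos 9: 'a' -> no (next='c')
  pos 12: 'a' -> no (next='a')
Matching positions: []
Count: 0

0


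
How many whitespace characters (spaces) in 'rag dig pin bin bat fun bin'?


\s matches whitespace characters (spaces, tabs, etc.).
Text: 'rag dig pin bin bat fun bin'
This text has 7 words separated by spaces.
Number of spaces = number of words - 1 = 7 - 1 = 6

6


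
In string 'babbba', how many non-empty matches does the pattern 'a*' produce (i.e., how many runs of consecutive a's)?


Pattern 'a*' matches zero or more a's. We want non-empty runs of consecutive a's.
String: 'babbba'
Walking through the string to find runs of a's:
  Run 1: positions 1-1 -> 'a'
  Run 2: positions 5-5 -> 'a'
Non-empty runs found: ['a', 'a']
Count: 2

2


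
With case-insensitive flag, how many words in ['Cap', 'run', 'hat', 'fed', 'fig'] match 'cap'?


Case-insensitive matching: compare each word's lowercase form to 'cap'.
  'Cap' -> lower='cap' -> MATCH
  'run' -> lower='run' -> no
  'hat' -> lower='hat' -> no
  'fed' -> lower='fed' -> no
  'fig' -> lower='fig' -> no
Matches: ['Cap']
Count: 1

1


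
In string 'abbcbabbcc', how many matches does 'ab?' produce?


Pattern 'ab?' matches 'a' optionally followed by 'b'.
String: 'abbcbabbcc'
Scanning left to right for 'a' then checking next char:
  Match 1: 'ab' (a followed by b)
  Match 2: 'ab' (a followed by b)
Total matches: 2

2


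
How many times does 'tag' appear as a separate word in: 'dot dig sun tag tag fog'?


Scanning each word for exact match 'tag':
  Word 1: 'dot' -> no
  Word 2: 'dig' -> no
  Word 3: 'sun' -> no
  Word 4: 'tag' -> MATCH
  Word 5: 'tag' -> MATCH
  Word 6: 'fog' -> no
Total matches: 2

2


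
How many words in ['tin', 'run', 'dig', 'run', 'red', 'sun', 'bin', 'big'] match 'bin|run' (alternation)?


Alternation 'bin|run' matches either 'bin' or 'run'.
Checking each word:
  'tin' -> no
  'run' -> MATCH
  'dig' -> no
  'run' -> MATCH
  'red' -> no
  'sun' -> no
  'bin' -> MATCH
  'big' -> no
Matches: ['run', 'run', 'bin']
Count: 3

3


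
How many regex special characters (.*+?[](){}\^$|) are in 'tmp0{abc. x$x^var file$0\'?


Regex special characters are: . * + ? [ ] ( ) { } \ ^ $ |
Scanning 'tmp0{abc. x$x^var file$0\':
  pos 4: '{' -> SPECIAL
  pos 8: '.' -> SPECIAL
  pos 11: '$' -> SPECIAL
  pos 13: '^' -> SPECIAL
  pos 22: '$' -> SPECIAL
  pos 24: '\' -> SPECIAL
Special chars found: ['{', '.', '$', '^', '$', '\\']
Total: 6

6


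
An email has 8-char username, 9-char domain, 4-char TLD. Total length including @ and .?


An email address has format: username@domain.tld
Username length: 8
'@' character: 1
Domain length: 9
'.' character: 1
TLD length: 4
Total = 8 + 1 + 9 + 1 + 4 = 23

23


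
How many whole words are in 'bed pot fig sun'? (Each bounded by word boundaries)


Word boundaries (\b) mark the start/end of each word.
Text: 'bed pot fig sun'
Splitting by whitespace:
  Word 1: 'bed'
  Word 2: 'pot'
  Word 3: 'fig'
  Word 4: 'sun'
Total whole words: 4

4


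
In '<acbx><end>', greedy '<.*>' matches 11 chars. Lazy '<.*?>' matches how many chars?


Greedy '<.*>' tries to match as MUCH as possible.
Lazy '<.*?>' tries to match as LITTLE as possible.

String: '<acbx><end>'
Greedy '<.*>' starts at first '<' and extends to the LAST '>': '<acbx><end>' (11 chars)
Lazy '<.*?>' starts at first '<' and stops at the FIRST '>': '<acbx>' (6 chars)

6


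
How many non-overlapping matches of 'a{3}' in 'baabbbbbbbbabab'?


Pattern 'a{3}' matches exactly 3 consecutive a's (greedy, non-overlapping).
String: 'baabbbbbbbbabab'
Scanning for runs of a's:
  Run at pos 1: 'aa' (length 2) -> 0 match(es)
  Run at pos 11: 'a' (length 1) -> 0 match(es)
  Run at pos 13: 'a' (length 1) -> 0 match(es)
Matches found: []
Total: 0

0


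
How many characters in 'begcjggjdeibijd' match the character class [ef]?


Character class [ef] matches any of: {e, f}
Scanning string 'begcjggjdeibijd' character by character:
  pos 0: 'b' -> no
  pos 1: 'e' -> MATCH
  pos 2: 'g' -> no
  pos 3: 'c' -> no
  pos 4: 'j' -> no
  pos 5: 'g' -> no
  pos 6: 'g' -> no
  pos 7: 'j' -> no
  pos 8: 'd' -> no
  pos 9: 'e' -> MATCH
  pos 10: 'i' -> no
  pos 11: 'b' -> no
  pos 12: 'i' -> no
  pos 13: 'j' -> no
  pos 14: 'd' -> no
Total matches: 2

2


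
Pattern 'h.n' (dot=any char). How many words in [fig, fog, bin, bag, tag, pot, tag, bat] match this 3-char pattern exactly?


Pattern 'h.n' means: starts with 'h', any single char, ends with 'n'.
Checking each word (must be exactly 3 chars):
  'fig' (len=3): no
  'fog' (len=3): no
  'bin' (len=3): no
  'bag' (len=3): no
  'tag' (len=3): no
  'pot' (len=3): no
  'tag' (len=3): no
  'bat' (len=3): no
Matching words: []
Total: 0

0


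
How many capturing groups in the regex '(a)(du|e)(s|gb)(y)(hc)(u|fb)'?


To count capturing groups, count each '(' that starts a group.
Pattern: '(a)(du|e)(s|gb)(y)(hc)(u|fb)'
Walking through the pattern:
  Position 0: '(' -> group #1
  Position 3: '(' -> group #2
  Position 9: '(' -> group #3
  Position 15: '(' -> group #4
  Position 18: '(' -> group #5
  Position 22: '(' -> group #6
Total capturing groups: 6

6


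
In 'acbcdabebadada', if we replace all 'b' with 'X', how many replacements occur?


re.sub('b', 'X', text) replaces every occurrence of 'b' with 'X'.
Text: 'acbcdabebadada'
Scanning for 'b':
  pos 2: 'b' -> replacement #1
  pos 6: 'b' -> replacement #2
  pos 8: 'b' -> replacement #3
Total replacements: 3

3


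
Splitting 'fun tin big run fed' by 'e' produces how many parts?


Splitting by 'e' breaks the string at each occurrence of the separator.
Text: 'fun tin big run fed'
Parts after split:
  Part 1: 'fun tin big run f'
  Part 2: 'd'
Total parts: 2

2


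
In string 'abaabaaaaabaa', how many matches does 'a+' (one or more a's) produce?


Pattern 'a+' matches one or more consecutive a's.
String: 'abaabaaaaabaa'
Scanning for runs of a:
  Match 1: 'a' (length 1)
  Match 2: 'aa' (length 2)
  Match 3: 'aaaaa' (length 5)
  Match 4: 'aa' (length 2)
Total matches: 4

4


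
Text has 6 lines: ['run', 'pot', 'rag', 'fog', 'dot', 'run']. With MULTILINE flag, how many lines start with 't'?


With MULTILINE flag, ^ matches the start of each line.
Lines: ['run', 'pot', 'rag', 'fog', 'dot', 'run']
Checking which lines start with 't':
  Line 1: 'run' -> no
  Line 2: 'pot' -> no
  Line 3: 'rag' -> no
  Line 4: 'fog' -> no
  Line 5: 'dot' -> no
  Line 6: 'run' -> no
Matching lines: []
Count: 0

0


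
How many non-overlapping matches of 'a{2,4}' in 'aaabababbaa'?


Pattern 'a{2,4}' matches between 2 and 4 consecutive a's (greedy).
String: 'aaabababbaa'
Finding runs of a's and applying greedy matching:
  Run at pos 0: 'aaa' (length 3)
  Run at pos 4: 'a' (length 1)
  Run at pos 6: 'a' (length 1)
  Run at pos 9: 'aa' (length 2)
Matches: ['aaa', 'aa']
Count: 2

2


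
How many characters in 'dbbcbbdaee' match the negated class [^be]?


Negated class [^be] matches any char NOT in {b, e}
Scanning 'dbbcbbdaee':
  pos 0: 'd' -> MATCH
  pos 1: 'b' -> no (excluded)
  pos 2: 'b' -> no (excluded)
  pos 3: 'c' -> MATCH
  pos 4: 'b' -> no (excluded)
  pos 5: 'b' -> no (excluded)
  pos 6: 'd' -> MATCH
  pos 7: 'a' -> MATCH
  pos 8: 'e' -> no (excluded)
  pos 9: 'e' -> no (excluded)
Total matches: 4

4


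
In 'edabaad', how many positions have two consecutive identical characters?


Looking for consecutive identical characters in 'edabaad':
  pos 0-1: 'e' vs 'd' -> different
  pos 1-2: 'd' vs 'a' -> different
  pos 2-3: 'a' vs 'b' -> different
  pos 3-4: 'b' vs 'a' -> different
  pos 4-5: 'a' vs 'a' -> MATCH ('aa')
  pos 5-6: 'a' vs 'd' -> different
Consecutive identical pairs: ['aa']
Count: 1

1


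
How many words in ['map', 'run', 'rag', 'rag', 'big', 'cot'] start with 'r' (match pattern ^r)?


Pattern ^r anchors to start of word. Check which words begin with 'r':
  'map' -> no
  'run' -> MATCH (starts with 'r')
  'rag' -> MATCH (starts with 'r')
  'rag' -> MATCH (starts with 'r')
  'big' -> no
  'cot' -> no
Matching words: ['run', 'rag', 'rag']
Count: 3

3


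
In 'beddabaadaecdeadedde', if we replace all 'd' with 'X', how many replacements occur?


re.sub('d', 'X', text) replaces every occurrence of 'd' with 'X'.
Text: 'beddabaadaecdeadedde'
Scanning for 'd':
  pos 2: 'd' -> replacement #1
  pos 3: 'd' -> replacement #2
  pos 8: 'd' -> replacement #3
  pos 12: 'd' -> replacement #4
  pos 15: 'd' -> replacement #5
  pos 17: 'd' -> replacement #6
  pos 18: 'd' -> replacement #7
Total replacements: 7

7


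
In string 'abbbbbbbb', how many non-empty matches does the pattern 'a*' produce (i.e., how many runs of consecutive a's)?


Pattern 'a*' matches zero or more a's. We want non-empty runs of consecutive a's.
String: 'abbbbbbbb'
Walking through the string to find runs of a's:
  Run 1: positions 0-0 -> 'a'
Non-empty runs found: ['a']
Count: 1

1


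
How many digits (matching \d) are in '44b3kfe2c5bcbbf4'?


\d matches any digit 0-9.
Scanning '44b3kfe2c5bcbbf4':
  pos 0: '4' -> DIGIT
  pos 1: '4' -> DIGIT
  pos 3: '3' -> DIGIT
  pos 7: '2' -> DIGIT
  pos 9: '5' -> DIGIT
  pos 15: '4' -> DIGIT
Digits found: ['4', '4', '3', '2', '5', '4']
Total: 6

6


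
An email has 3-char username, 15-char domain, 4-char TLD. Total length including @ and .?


An email address has format: username@domain.tld
Username length: 3
'@' character: 1
Domain length: 15
'.' character: 1
TLD length: 4
Total = 3 + 1 + 15 + 1 + 4 = 24

24


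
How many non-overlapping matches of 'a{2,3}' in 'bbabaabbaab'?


Pattern 'a{2,3}' matches between 2 and 3 consecutive a's (greedy).
String: 'bbabaabbaab'
Finding runs of a's and applying greedy matching:
  Run at pos 2: 'a' (length 1)
  Run at pos 4: 'aa' (length 2)
  Run at pos 8: 'aa' (length 2)
Matches: ['aa', 'aa']
Count: 2

2


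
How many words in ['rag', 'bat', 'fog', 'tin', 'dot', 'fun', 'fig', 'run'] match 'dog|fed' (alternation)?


Alternation 'dog|fed' matches either 'dog' or 'fed'.
Checking each word:
  'rag' -> no
  'bat' -> no
  'fog' -> no
  'tin' -> no
  'dot' -> no
  'fun' -> no
  'fig' -> no
  'run' -> no
Matches: []
Count: 0

0


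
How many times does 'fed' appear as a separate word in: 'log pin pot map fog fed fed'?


Scanning each word for exact match 'fed':
  Word 1: 'log' -> no
  Word 2: 'pin' -> no
  Word 3: 'pot' -> no
  Word 4: 'map' -> no
  Word 5: 'fog' -> no
  Word 6: 'fed' -> MATCH
  Word 7: 'fed' -> MATCH
Total matches: 2

2


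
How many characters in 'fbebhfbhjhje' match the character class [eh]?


Character class [eh] matches any of: {e, h}
Scanning string 'fbebhfbhjhje' character by character:
  pos 0: 'f' -> no
  pos 1: 'b' -> no
  pos 2: 'e' -> MATCH
  pos 3: 'b' -> no
  pos 4: 'h' -> MATCH
  pos 5: 'f' -> no
  pos 6: 'b' -> no
  pos 7: 'h' -> MATCH
  pos 8: 'j' -> no
  pos 9: 'h' -> MATCH
  pos 10: 'j' -> no
  pos 11: 'e' -> MATCH
Total matches: 5

5


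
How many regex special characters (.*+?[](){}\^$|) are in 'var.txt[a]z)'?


Regex special characters are: . * + ? [ ] ( ) { } \ ^ $ |
Scanning 'var.txt[a]z)':
  pos 3: '.' -> SPECIAL
  pos 7: '[' -> SPECIAL
  pos 9: ']' -> SPECIAL
  pos 11: ')' -> SPECIAL
Special chars found: ['.', '[', ']', ')']
Total: 4

4


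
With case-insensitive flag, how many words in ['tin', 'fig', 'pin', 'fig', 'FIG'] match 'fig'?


Case-insensitive matching: compare each word's lowercase form to 'fig'.
  'tin' -> lower='tin' -> no
  'fig' -> lower='fig' -> MATCH
  'pin' -> lower='pin' -> no
  'fig' -> lower='fig' -> MATCH
  'FIG' -> lower='fig' -> MATCH
Matches: ['fig', 'fig', 'FIG']
Count: 3

3


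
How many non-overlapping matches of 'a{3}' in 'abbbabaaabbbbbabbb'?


Pattern 'a{3}' matches exactly 3 consecutive a's (greedy, non-overlapping).
String: 'abbbabaaabbbbbabbb'
Scanning for runs of a's:
  Run at pos 0: 'a' (length 1) -> 0 match(es)
  Run at pos 4: 'a' (length 1) -> 0 match(es)
  Run at pos 6: 'aaa' (length 3) -> 1 match(es)
  Run at pos 14: 'a' (length 1) -> 0 match(es)
Matches found: ['aaa']
Total: 1

1


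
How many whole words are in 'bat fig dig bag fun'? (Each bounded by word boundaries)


Word boundaries (\b) mark the start/end of each word.
Text: 'bat fig dig bag fun'
Splitting by whitespace:
  Word 1: 'bat'
  Word 2: 'fig'
  Word 3: 'dig'
  Word 4: 'bag'
  Word 5: 'fun'
Total whole words: 5

5


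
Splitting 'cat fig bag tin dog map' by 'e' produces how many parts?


Splitting by 'e' breaks the string at each occurrence of the separator.
Text: 'cat fig bag tin dog map'
Parts after split:
  Part 1: 'cat fig bag tin dog map'
Total parts: 1

1


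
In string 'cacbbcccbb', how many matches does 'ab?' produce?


Pattern 'ab?' matches 'a' optionally followed by 'b'.
String: 'cacbbcccbb'
Scanning left to right for 'a' then checking next char:
  Match 1: 'a' (a not followed by b)
Total matches: 1

1


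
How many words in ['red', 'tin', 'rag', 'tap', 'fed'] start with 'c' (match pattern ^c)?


Pattern ^c anchors to start of word. Check which words begin with 'c':
  'red' -> no
  'tin' -> no
  'rag' -> no
  'tap' -> no
  'fed' -> no
Matching words: []
Count: 0

0


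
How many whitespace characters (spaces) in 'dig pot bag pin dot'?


\s matches whitespace characters (spaces, tabs, etc.).
Text: 'dig pot bag pin dot'
This text has 5 words separated by spaces.
Number of spaces = number of words - 1 = 5 - 1 = 4

4


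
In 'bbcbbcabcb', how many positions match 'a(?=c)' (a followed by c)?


Lookahead 'a(?=c)' matches 'a' only when followed by 'c'.
String: 'bbcbbcabcb'
Checking each position where char is 'a':
  pos 6: 'a' -> no (next='b')
Matching positions: []
Count: 0

0


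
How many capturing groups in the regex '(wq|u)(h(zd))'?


To count capturing groups, count each '(' that starts a group.
Pattern: '(wq|u)(h(zd))'
Walking through the pattern:
  Position 0: '(' -> group #1
  Position 6: '(' -> group #2
  Position 8: '(' -> group #3
Total capturing groups: 3

3


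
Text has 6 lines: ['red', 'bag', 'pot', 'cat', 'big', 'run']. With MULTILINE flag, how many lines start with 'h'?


With MULTILINE flag, ^ matches the start of each line.
Lines: ['red', 'bag', 'pot', 'cat', 'big', 'run']
Checking which lines start with 'h':
  Line 1: 'red' -> no
  Line 2: 'bag' -> no
  Line 3: 'pot' -> no
  Line 4: 'cat' -> no
  Line 5: 'big' -> no
  Line 6: 'run' -> no
Matching lines: []
Count: 0

0


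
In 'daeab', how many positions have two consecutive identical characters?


Looking for consecutive identical characters in 'daeab':
  pos 0-1: 'd' vs 'a' -> different
  pos 1-2: 'a' vs 'e' -> different
  pos 2-3: 'e' vs 'a' -> different
  pos 3-4: 'a' vs 'b' -> different
Consecutive identical pairs: []
Count: 0

0


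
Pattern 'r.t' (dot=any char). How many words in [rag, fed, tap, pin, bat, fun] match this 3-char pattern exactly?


Pattern 'r.t' means: starts with 'r', any single char, ends with 't'.
Checking each word (must be exactly 3 chars):
  'rag' (len=3): no
  'fed' (len=3): no
  'tap' (len=3): no
  'pin' (len=3): no
  'bat' (len=3): no
  'fun' (len=3): no
Matching words: []
Total: 0

0


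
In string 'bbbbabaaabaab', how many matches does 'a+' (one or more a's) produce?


Pattern 'a+' matches one or more consecutive a's.
String: 'bbbbabaaabaab'
Scanning for runs of a:
  Match 1: 'a' (length 1)
  Match 2: 'aaa' (length 3)
  Match 3: 'aa' (length 2)
Total matches: 3

3


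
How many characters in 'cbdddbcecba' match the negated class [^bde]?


Negated class [^bde] matches any char NOT in {b, d, e}
Scanning 'cbdddbcecba':
  pos 0: 'c' -> MATCH
  pos 1: 'b' -> no (excluded)
  pos 2: 'd' -> no (excluded)
  pos 3: 'd' -> no (excluded)
  pos 4: 'd' -> no (excluded)
  pos 5: 'b' -> no (excluded)
  pos 6: 'c' -> MATCH
  pos 7: 'e' -> no (excluded)
  pos 8: 'c' -> MATCH
  pos 9: 'b' -> no (excluded)
  pos 10: 'a' -> MATCH
Total matches: 4

4


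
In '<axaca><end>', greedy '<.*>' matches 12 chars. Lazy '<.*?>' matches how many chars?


Greedy '<.*>' tries to match as MUCH as possible.
Lazy '<.*?>' tries to match as LITTLE as possible.

String: '<axaca><end>'
Greedy '<.*>' starts at first '<' and extends to the LAST '>': '<axaca><end>' (12 chars)
Lazy '<.*?>' starts at first '<' and stops at the FIRST '>': '<axaca>' (7 chars)

7


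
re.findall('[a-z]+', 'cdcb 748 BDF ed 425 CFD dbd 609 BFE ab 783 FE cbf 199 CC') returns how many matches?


Pattern '[a-z]+' finds one or more lowercase letters.
Text: 'cdcb 748 BDF ed 425 CFD dbd 609 BFE ab 783 FE cbf 199 CC'
Scanning for matches:
  Match 1: 'cdcb'
  Match 2: 'ed'
  Match 3: 'dbd'
  Match 4: 'ab'
  Match 5: 'cbf'
Total matches: 5

5


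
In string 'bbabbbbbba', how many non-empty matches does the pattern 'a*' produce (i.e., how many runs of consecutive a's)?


Pattern 'a*' matches zero or more a's. We want non-empty runs of consecutive a's.
String: 'bbabbbbbba'
Walking through the string to find runs of a's:
  Run 1: positions 2-2 -> 'a'
  Run 2: positions 9-9 -> 'a'
Non-empty runs found: ['a', 'a']
Count: 2

2


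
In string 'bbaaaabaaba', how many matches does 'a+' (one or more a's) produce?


Pattern 'a+' matches one or more consecutive a's.
String: 'bbaaaabaaba'
Scanning for runs of a:
  Match 1: 'aaaa' (length 4)
  Match 2: 'aa' (length 2)
  Match 3: 'a' (length 1)
Total matches: 3

3


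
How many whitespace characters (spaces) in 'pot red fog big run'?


\s matches whitespace characters (spaces, tabs, etc.).
Text: 'pot red fog big run'
This text has 5 words separated by spaces.
Number of spaces = number of words - 1 = 5 - 1 = 4

4


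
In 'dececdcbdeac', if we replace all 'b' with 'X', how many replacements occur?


re.sub('b', 'X', text) replaces every occurrence of 'b' with 'X'.
Text: 'dececdcbdeac'
Scanning for 'b':
  pos 7: 'b' -> replacement #1
Total replacements: 1

1


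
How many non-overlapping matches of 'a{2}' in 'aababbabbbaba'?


Pattern 'a{2}' matches exactly 2 consecutive a's (greedy, non-overlapping).
String: 'aababbabbbaba'
Scanning for runs of a's:
  Run at pos 0: 'aa' (length 2) -> 1 match(es)
  Run at pos 3: 'a' (length 1) -> 0 match(es)
  Run at pos 6: 'a' (length 1) -> 0 match(es)
  Run at pos 10: 'a' (length 1) -> 0 match(es)
  Run at pos 12: 'a' (length 1) -> 0 match(es)
Matches found: ['aa']
Total: 1

1


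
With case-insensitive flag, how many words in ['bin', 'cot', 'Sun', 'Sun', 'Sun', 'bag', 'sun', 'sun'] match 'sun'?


Case-insensitive matching: compare each word's lowercase form to 'sun'.
  'bin' -> lower='bin' -> no
  'cot' -> lower='cot' -> no
  'Sun' -> lower='sun' -> MATCH
  'Sun' -> lower='sun' -> MATCH
  'Sun' -> lower='sun' -> MATCH
  'bag' -> lower='bag' -> no
  'sun' -> lower='sun' -> MATCH
  'sun' -> lower='sun' -> MATCH
Matches: ['Sun', 'Sun', 'Sun', 'sun', 'sun']
Count: 5

5


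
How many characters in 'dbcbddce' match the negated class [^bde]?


Negated class [^bde] matches any char NOT in {b, d, e}
Scanning 'dbcbddce':
  pos 0: 'd' -> no (excluded)
  pos 1: 'b' -> no (excluded)
  pos 2: 'c' -> MATCH
  pos 3: 'b' -> no (excluded)
  pos 4: 'd' -> no (excluded)
  pos 5: 'd' -> no (excluded)
  pos 6: 'c' -> MATCH
  pos 7: 'e' -> no (excluded)
Total matches: 2

2


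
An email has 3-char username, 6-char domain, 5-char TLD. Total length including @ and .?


An email address has format: username@domain.tld
Username length: 3
'@' character: 1
Domain length: 6
'.' character: 1
TLD length: 5
Total = 3 + 1 + 6 + 1 + 5 = 16

16


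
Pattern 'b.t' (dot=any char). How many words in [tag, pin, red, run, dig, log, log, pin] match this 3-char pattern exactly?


Pattern 'b.t' means: starts with 'b', any single char, ends with 't'.
Checking each word (must be exactly 3 chars):
  'tag' (len=3): no
  'pin' (len=3): no
  'red' (len=3): no
  'run' (len=3): no
  'dig' (len=3): no
  'log' (len=3): no
  'log' (len=3): no
  'pin' (len=3): no
Matching words: []
Total: 0

0


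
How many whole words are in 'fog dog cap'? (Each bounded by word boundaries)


Word boundaries (\b) mark the start/end of each word.
Text: 'fog dog cap'
Splitting by whitespace:
  Word 1: 'fog'
  Word 2: 'dog'
  Word 3: 'cap'
Total whole words: 3

3


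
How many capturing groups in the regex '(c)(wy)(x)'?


To count capturing groups, count each '(' that starts a group.
Pattern: '(c)(wy)(x)'
Walking through the pattern:
  Position 0: '(' -> group #1
  Position 3: '(' -> group #2
  Position 7: '(' -> group #3
Total capturing groups: 3

3


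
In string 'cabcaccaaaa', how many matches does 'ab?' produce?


Pattern 'ab?' matches 'a' optionally followed by 'b'.
String: 'cabcaccaaaa'
Scanning left to right for 'a' then checking next char:
  Match 1: 'ab' (a followed by b)
  Match 2: 'a' (a not followed by b)
  Match 3: 'a' (a not followed by b)
  Match 4: 'a' (a not followed by b)
  Match 5: 'a' (a not followed by b)
  Match 6: 'a' (a not followed by b)
Total matches: 6

6


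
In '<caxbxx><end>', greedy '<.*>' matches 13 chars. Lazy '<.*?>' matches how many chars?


Greedy '<.*>' tries to match as MUCH as possible.
Lazy '<.*?>' tries to match as LITTLE as possible.

String: '<caxbxx><end>'
Greedy '<.*>' starts at first '<' and extends to the LAST '>': '<caxbxx><end>' (13 chars)
Lazy '<.*?>' starts at first '<' and stops at the FIRST '>': '<caxbxx>' (8 chars)

8


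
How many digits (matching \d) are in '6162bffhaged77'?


\d matches any digit 0-9.
Scanning '6162bffhaged77':
  pos 0: '6' -> DIGIT
  pos 1: '1' -> DIGIT
  pos 2: '6' -> DIGIT
  pos 3: '2' -> DIGIT
  pos 12: '7' -> DIGIT
  pos 13: '7' -> DIGIT
Digits found: ['6', '1', '6', '2', '7', '7']
Total: 6

6


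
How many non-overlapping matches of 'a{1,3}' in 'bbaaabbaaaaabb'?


Pattern 'a{1,3}' matches between 1 and 3 consecutive a's (greedy).
String: 'bbaaabbaaaaabb'
Finding runs of a's and applying greedy matching:
  Run at pos 2: 'aaa' (length 3)
  Run at pos 7: 'aaaaa' (length 5)
Matches: ['aaa', 'aaa', 'aa']
Count: 3

3


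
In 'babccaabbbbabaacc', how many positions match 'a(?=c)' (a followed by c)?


Lookahead 'a(?=c)' matches 'a' only when followed by 'c'.
String: 'babccaabbbbabaacc'
Checking each position where char is 'a':
  pos 1: 'a' -> no (next='b')
  pos 5: 'a' -> no (next='a')
  pos 6: 'a' -> no (next='b')
  pos 11: 'a' -> no (next='b')
  pos 13: 'a' -> no (next='a')
  pos 14: 'a' -> MATCH (next='c')
Matching positions: [14]
Count: 1

1


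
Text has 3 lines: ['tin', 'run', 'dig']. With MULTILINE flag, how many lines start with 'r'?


With MULTILINE flag, ^ matches the start of each line.
Lines: ['tin', 'run', 'dig']
Checking which lines start with 'r':
  Line 1: 'tin' -> no
  Line 2: 'run' -> MATCH
  Line 3: 'dig' -> no
Matching lines: ['run']
Count: 1

1


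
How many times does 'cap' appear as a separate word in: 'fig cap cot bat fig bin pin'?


Scanning each word for exact match 'cap':
  Word 1: 'fig' -> no
  Word 2: 'cap' -> MATCH
  Word 3: 'cot' -> no
  Word 4: 'bat' -> no
  Word 5: 'fig' -> no
  Word 6: 'bin' -> no
  Word 7: 'pin' -> no
Total matches: 1

1


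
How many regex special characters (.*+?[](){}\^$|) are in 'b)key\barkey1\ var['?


Regex special characters are: . * + ? [ ] ( ) { } \ ^ $ |
Scanning 'b)key\barkey1\ var[':
  pos 1: ')' -> SPECIAL
  pos 5: '\' -> SPECIAL
  pos 13: '\' -> SPECIAL
  pos 18: '[' -> SPECIAL
Special chars found: [')', '\\', '\\', '[']
Total: 4

4


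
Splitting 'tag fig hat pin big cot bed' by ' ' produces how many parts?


Splitting by ' ' breaks the string at each occurrence of the separator.
Text: 'tag fig hat pin big cot bed'
Parts after split:
  Part 1: 'tag'
  Part 2: 'fig'
  Part 3: 'hat'
  Part 4: 'pin'
  Part 5: 'big'
  Part 6: 'cot'
  Part 7: 'bed'
Total parts: 7

7


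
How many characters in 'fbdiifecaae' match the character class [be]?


Character class [be] matches any of: {b, e}
Scanning string 'fbdiifecaae' character by character:
  pos 0: 'f' -> no
  pos 1: 'b' -> MATCH
  pos 2: 'd' -> no
  pos 3: 'i' -> no
  pos 4: 'i' -> no
  pos 5: 'f' -> no
  pos 6: 'e' -> MATCH
  pos 7: 'c' -> no
  pos 8: 'a' -> no
  pos 9: 'a' -> no
  pos 10: 'e' -> MATCH
Total matches: 3

3


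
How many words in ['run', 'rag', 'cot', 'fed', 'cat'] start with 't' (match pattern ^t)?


Pattern ^t anchors to start of word. Check which words begin with 't':
  'run' -> no
  'rag' -> no
  'cot' -> no
  'fed' -> no
  'cat' -> no
Matching words: []
Count: 0

0


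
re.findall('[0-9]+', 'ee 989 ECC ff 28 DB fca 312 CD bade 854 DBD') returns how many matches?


Pattern '[0-9]+' finds one or more digits.
Text: 'ee 989 ECC ff 28 DB fca 312 CD bade 854 DBD'
Scanning for matches:
  Match 1: '989'
  Match 2: '28'
  Match 3: '312'
  Match 4: '854'
Total matches: 4

4


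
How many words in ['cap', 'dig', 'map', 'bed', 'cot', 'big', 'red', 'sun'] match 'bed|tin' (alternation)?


Alternation 'bed|tin' matches either 'bed' or 'tin'.
Checking each word:
  'cap' -> no
  'dig' -> no
  'map' -> no
  'bed' -> MATCH
  'cot' -> no
  'big' -> no
  'red' -> no
  'sun' -> no
Matches: ['bed']
Count: 1

1


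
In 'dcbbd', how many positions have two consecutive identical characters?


Looking for consecutive identical characters in 'dcbbd':
  pos 0-1: 'd' vs 'c' -> different
  pos 1-2: 'c' vs 'b' -> different
  pos 2-3: 'b' vs 'b' -> MATCH ('bb')
  pos 3-4: 'b' vs 'd' -> different
Consecutive identical pairs: ['bb']
Count: 1

1


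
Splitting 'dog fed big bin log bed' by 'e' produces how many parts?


Splitting by 'e' breaks the string at each occurrence of the separator.
Text: 'dog fed big bin log bed'
Parts after split:
  Part 1: 'dog f'
  Part 2: 'd big bin log b'
  Part 3: 'd'
Total parts: 3

3


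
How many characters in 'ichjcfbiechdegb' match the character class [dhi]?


Character class [dhi] matches any of: {d, h, i}
Scanning string 'ichjcfbiechdegb' character by character:
  pos 0: 'i' -> MATCH
  pos 1: 'c' -> no
  pos 2: 'h' -> MATCH
  pos 3: 'j' -> no
  pos 4: 'c' -> no
  pos 5: 'f' -> no
  pos 6: 'b' -> no
  pos 7: 'i' -> MATCH
  pos 8: 'e' -> no
  pos 9: 'c' -> no
  pos 10: 'h' -> MATCH
  pos 11: 'd' -> MATCH
  pos 12: 'e' -> no
  pos 13: 'g' -> no
  pos 14: 'b' -> no
Total matches: 5

5


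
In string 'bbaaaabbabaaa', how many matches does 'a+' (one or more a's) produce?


Pattern 'a+' matches one or more consecutive a's.
String: 'bbaaaabbabaaa'
Scanning for runs of a:
  Match 1: 'aaaa' (length 4)
  Match 2: 'a' (length 1)
  Match 3: 'aaa' (length 3)
Total matches: 3

3


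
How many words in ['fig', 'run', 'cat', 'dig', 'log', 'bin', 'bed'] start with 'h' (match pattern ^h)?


Pattern ^h anchors to start of word. Check which words begin with 'h':
  'fig' -> no
  'run' -> no
  'cat' -> no
  'dig' -> no
  'log' -> no
  'bin' -> no
  'bed' -> no
Matching words: []
Count: 0

0


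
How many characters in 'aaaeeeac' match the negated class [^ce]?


Negated class [^ce] matches any char NOT in {c, e}
Scanning 'aaaeeeac':
  pos 0: 'a' -> MATCH
  pos 1: 'a' -> MATCH
  pos 2: 'a' -> MATCH
  pos 3: 'e' -> no (excluded)
  pos 4: 'e' -> no (excluded)
  pos 5: 'e' -> no (excluded)
  pos 6: 'a' -> MATCH
  pos 7: 'c' -> no (excluded)
Total matches: 4

4


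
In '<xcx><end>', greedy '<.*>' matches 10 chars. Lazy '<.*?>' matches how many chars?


Greedy '<.*>' tries to match as MUCH as possible.
Lazy '<.*?>' tries to match as LITTLE as possible.

String: '<xcx><end>'
Greedy '<.*>' starts at first '<' and extends to the LAST '>': '<xcx><end>' (10 chars)
Lazy '<.*?>' starts at first '<' and stops at the FIRST '>': '<xcx>' (5 chars)

5


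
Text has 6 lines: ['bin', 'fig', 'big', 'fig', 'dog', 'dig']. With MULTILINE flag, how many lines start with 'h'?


With MULTILINE flag, ^ matches the start of each line.
Lines: ['bin', 'fig', 'big', 'fig', 'dog', 'dig']
Checking which lines start with 'h':
  Line 1: 'bin' -> no
  Line 2: 'fig' -> no
  Line 3: 'big' -> no
  Line 4: 'fig' -> no
  Line 5: 'dog' -> no
  Line 6: 'dig' -> no
Matching lines: []
Count: 0

0


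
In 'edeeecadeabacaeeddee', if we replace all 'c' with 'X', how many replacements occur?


re.sub('c', 'X', text) replaces every occurrence of 'c' with 'X'.
Text: 'edeeecadeabacaeeddee'
Scanning for 'c':
  pos 5: 'c' -> replacement #1
  pos 12: 'c' -> replacement #2
Total replacements: 2

2


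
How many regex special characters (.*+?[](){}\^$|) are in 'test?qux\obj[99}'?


Regex special characters are: . * + ? [ ] ( ) { } \ ^ $ |
Scanning 'test?qux\obj[99}':
  pos 4: '?' -> SPECIAL
  pos 8: '\' -> SPECIAL
  pos 12: '[' -> SPECIAL
  pos 15: '}' -> SPECIAL
Special chars found: ['?', '\\', '[', '}']
Total: 4

4


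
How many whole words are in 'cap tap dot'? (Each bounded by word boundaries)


Word boundaries (\b) mark the start/end of each word.
Text: 'cap tap dot'
Splitting by whitespace:
  Word 1: 'cap'
  Word 2: 'tap'
  Word 3: 'dot'
Total whole words: 3

3


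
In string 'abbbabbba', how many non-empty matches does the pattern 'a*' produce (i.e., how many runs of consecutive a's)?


Pattern 'a*' matches zero or more a's. We want non-empty runs of consecutive a's.
String: 'abbbabbba'
Walking through the string to find runs of a's:
  Run 1: positions 0-0 -> 'a'
  Run 2: positions 4-4 -> 'a'
  Run 3: positions 8-8 -> 'a'
Non-empty runs found: ['a', 'a', 'a']
Count: 3

3


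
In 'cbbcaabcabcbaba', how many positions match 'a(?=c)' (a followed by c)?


Lookahead 'a(?=c)' matches 'a' only when followed by 'c'.
String: 'cbbcaabcabcbaba'
Checking each position where char is 'a':
  pos 4: 'a' -> no (next='a')
  pos 5: 'a' -> no (next='b')
  pos 8: 'a' -> no (next='b')
  pos 12: 'a' -> no (next='b')
Matching positions: []
Count: 0

0


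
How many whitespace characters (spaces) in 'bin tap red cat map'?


\s matches whitespace characters (spaces, tabs, etc.).
Text: 'bin tap red cat map'
This text has 5 words separated by spaces.
Number of spaces = number of words - 1 = 5 - 1 = 4

4


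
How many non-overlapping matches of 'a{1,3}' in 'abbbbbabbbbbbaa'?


Pattern 'a{1,3}' matches between 1 and 3 consecutive a's (greedy).
String: 'abbbbbabbbbbbaa'
Finding runs of a's and applying greedy matching:
  Run at pos 0: 'a' (length 1)
  Run at pos 6: 'a' (length 1)
  Run at pos 13: 'aa' (length 2)
Matches: ['a', 'a', 'aa']
Count: 3

3


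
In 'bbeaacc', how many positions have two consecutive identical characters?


Looking for consecutive identical characters in 'bbeaacc':
  pos 0-1: 'b' vs 'b' -> MATCH ('bb')
  pos 1-2: 'b' vs 'e' -> different
  pos 2-3: 'e' vs 'a' -> different
  pos 3-4: 'a' vs 'a' -> MATCH ('aa')
  pos 4-5: 'a' vs 'c' -> different
  pos 5-6: 'c' vs 'c' -> MATCH ('cc')
Consecutive identical pairs: ['bb', 'aa', 'cc']
Count: 3

3


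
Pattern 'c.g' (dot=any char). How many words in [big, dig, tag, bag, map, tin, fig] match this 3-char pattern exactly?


Pattern 'c.g' means: starts with 'c', any single char, ends with 'g'.
Checking each word (must be exactly 3 chars):
  'big' (len=3): no
  'dig' (len=3): no
  'tag' (len=3): no
  'bag' (len=3): no
  'map' (len=3): no
  'tin' (len=3): no
  'fig' (len=3): no
Matching words: []
Total: 0

0


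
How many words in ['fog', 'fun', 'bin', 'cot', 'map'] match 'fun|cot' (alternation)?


Alternation 'fun|cot' matches either 'fun' or 'cot'.
Checking each word:
  'fog' -> no
  'fun' -> MATCH
  'bin' -> no
  'cot' -> MATCH
  'map' -> no
Matches: ['fun', 'cot']
Count: 2

2


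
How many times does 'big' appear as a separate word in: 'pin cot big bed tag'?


Scanning each word for exact match 'big':
  Word 1: 'pin' -> no
  Word 2: 'cot' -> no
  Word 3: 'big' -> MATCH
  Word 4: 'bed' -> no
  Word 5: 'tag' -> no
Total matches: 1

1


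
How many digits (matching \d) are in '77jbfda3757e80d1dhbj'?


\d matches any digit 0-9.
Scanning '77jbfda3757e80d1dhbj':
  pos 0: '7' -> DIGIT
  pos 1: '7' -> DIGIT
  pos 7: '3' -> DIGIT
  pos 8: '7' -> DIGIT
  pos 9: '5' -> DIGIT
  pos 10: '7' -> DIGIT
  pos 12: '8' -> DIGIT
  pos 13: '0' -> DIGIT
  pos 15: '1' -> DIGIT
Digits found: ['7', '7', '3', '7', '5', '7', '8', '0', '1']
Total: 9

9


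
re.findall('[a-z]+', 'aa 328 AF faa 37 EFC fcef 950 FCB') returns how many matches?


Pattern '[a-z]+' finds one or more lowercase letters.
Text: 'aa 328 AF faa 37 EFC fcef 950 FCB'
Scanning for matches:
  Match 1: 'aa'
  Match 2: 'faa'
  Match 3: 'fcef'
Total matches: 3

3


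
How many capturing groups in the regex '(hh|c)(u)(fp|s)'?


To count capturing groups, count each '(' that starts a group.
Pattern: '(hh|c)(u)(fp|s)'
Walking through the pattern:
  Position 0: '(' -> group #1
  Position 6: '(' -> group #2
  Position 9: '(' -> group #3
Total capturing groups: 3

3


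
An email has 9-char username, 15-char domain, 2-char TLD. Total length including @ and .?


An email address has format: username@domain.tld
Username length: 9
'@' character: 1
Domain length: 15
'.' character: 1
TLD length: 2
Total = 9 + 1 + 15 + 1 + 2 = 28

28


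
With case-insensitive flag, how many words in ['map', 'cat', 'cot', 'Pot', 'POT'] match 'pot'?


Case-insensitive matching: compare each word's lowercase form to 'pot'.
  'map' -> lower='map' -> no
  'cat' -> lower='cat' -> no
  'cot' -> lower='cot' -> no
  'Pot' -> lower='pot' -> MATCH
  'POT' -> lower='pot' -> MATCH
Matches: ['Pot', 'POT']
Count: 2

2


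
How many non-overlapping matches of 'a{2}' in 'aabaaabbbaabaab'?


Pattern 'a{2}' matches exactly 2 consecutive a's (greedy, non-overlapping).
String: 'aabaaabbbaabaab'
Scanning for runs of a's:
  Run at pos 0: 'aa' (length 2) -> 1 match(es)
  Run at pos 3: 'aaa' (length 3) -> 1 match(es)
  Run at pos 9: 'aa' (length 2) -> 1 match(es)
  Run at pos 12: 'aa' (length 2) -> 1 match(es)
Matches found: ['aa', 'aa', 'aa', 'aa']
Total: 4

4


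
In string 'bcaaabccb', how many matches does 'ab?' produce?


Pattern 'ab?' matches 'a' optionally followed by 'b'.
String: 'bcaaabccb'
Scanning left to right for 'a' then checking next char:
  Match 1: 'a' (a not followed by b)
  Match 2: 'a' (a not followed by b)
  Match 3: 'ab' (a followed by b)
Total matches: 3

3


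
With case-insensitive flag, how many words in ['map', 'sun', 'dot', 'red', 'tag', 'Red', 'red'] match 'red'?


Case-insensitive matching: compare each word's lowercase form to 'red'.
  'map' -> lower='map' -> no
  'sun' -> lower='sun' -> no
  'dot' -> lower='dot' -> no
  'red' -> lower='red' -> MATCH
  'tag' -> lower='tag' -> no
  'Red' -> lower='red' -> MATCH
  'red' -> lower='red' -> MATCH
Matches: ['red', 'Red', 'red']
Count: 3

3


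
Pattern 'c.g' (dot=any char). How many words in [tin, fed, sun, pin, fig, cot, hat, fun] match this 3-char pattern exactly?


Pattern 'c.g' means: starts with 'c', any single char, ends with 'g'.
Checking each word (must be exactly 3 chars):
  'tin' (len=3): no
  'fed' (len=3): no
  'sun' (len=3): no
  'pin' (len=3): no
  'fig' (len=3): no
  'cot' (len=3): no
  'hat' (len=3): no
  'fun' (len=3): no
Matching words: []
Total: 0

0


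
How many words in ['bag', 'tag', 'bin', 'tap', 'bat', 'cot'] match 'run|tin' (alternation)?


Alternation 'run|tin' matches either 'run' or 'tin'.
Checking each word:
  'bag' -> no
  'tag' -> no
  'bin' -> no
  'tap' -> no
  'bat' -> no
  'cot' -> no
Matches: []
Count: 0

0


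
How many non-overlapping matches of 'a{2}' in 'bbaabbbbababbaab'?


Pattern 'a{2}' matches exactly 2 consecutive a's (greedy, non-overlapping).
String: 'bbaabbbbababbaab'
Scanning for runs of a's:
  Run at pos 2: 'aa' (length 2) -> 1 match(es)
  Run at pos 8: 'a' (length 1) -> 0 match(es)
  Run at pos 10: 'a' (length 1) -> 0 match(es)
  Run at pos 13: 'aa' (length 2) -> 1 match(es)
Matches found: ['aa', 'aa']
Total: 2

2


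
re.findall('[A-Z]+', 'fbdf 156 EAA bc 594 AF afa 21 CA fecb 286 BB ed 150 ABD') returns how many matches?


Pattern '[A-Z]+' finds one or more uppercase letters.
Text: 'fbdf 156 EAA bc 594 AF afa 21 CA fecb 286 BB ed 150 ABD'
Scanning for matches:
  Match 1: 'EAA'
  Match 2: 'AF'
  Match 3: 'CA'
  Match 4: 'BB'
  Match 5: 'ABD'
Total matches: 5

5


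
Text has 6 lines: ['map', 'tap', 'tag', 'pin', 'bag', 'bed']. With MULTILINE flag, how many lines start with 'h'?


With MULTILINE flag, ^ matches the start of each line.
Lines: ['map', 'tap', 'tag', 'pin', 'bag', 'bed']
Checking which lines start with 'h':
  Line 1: 'map' -> no
  Line 2: 'tap' -> no
  Line 3: 'tag' -> no
  Line 4: 'pin' -> no
  Line 5: 'bag' -> no
  Line 6: 'bed' -> no
Matching lines: []
Count: 0

0


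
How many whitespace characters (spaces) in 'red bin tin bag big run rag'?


\s matches whitespace characters (spaces, tabs, etc.).
Text: 'red bin tin bag big run rag'
This text has 7 words separated by spaces.
Number of spaces = number of words - 1 = 7 - 1 = 6

6


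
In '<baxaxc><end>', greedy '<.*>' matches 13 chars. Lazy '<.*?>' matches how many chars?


Greedy '<.*>' tries to match as MUCH as possible.
Lazy '<.*?>' tries to match as LITTLE as possible.

String: '<baxaxc><end>'
Greedy '<.*>' starts at first '<' and extends to the LAST '>': '<baxaxc><end>' (13 chars)
Lazy '<.*?>' starts at first '<' and stops at the FIRST '>': '<baxaxc>' (8 chars)

8


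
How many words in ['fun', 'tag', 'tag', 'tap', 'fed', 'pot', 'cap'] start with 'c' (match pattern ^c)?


Pattern ^c anchors to start of word. Check which words begin with 'c':
  'fun' -> no
  'tag' -> no
  'tag' -> no
  'tap' -> no
  'fed' -> no
  'pot' -> no
  'cap' -> MATCH (starts with 'c')
Matching words: ['cap']
Count: 1

1


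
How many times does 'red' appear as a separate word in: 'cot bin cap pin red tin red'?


Scanning each word for exact match 'red':
  Word 1: 'cot' -> no
  Word 2: 'bin' -> no
  Word 3: 'cap' -> no
  Word 4: 'pin' -> no
  Word 5: 'red' -> MATCH
  Word 6: 'tin' -> no
  Word 7: 'red' -> MATCH
Total matches: 2

2
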